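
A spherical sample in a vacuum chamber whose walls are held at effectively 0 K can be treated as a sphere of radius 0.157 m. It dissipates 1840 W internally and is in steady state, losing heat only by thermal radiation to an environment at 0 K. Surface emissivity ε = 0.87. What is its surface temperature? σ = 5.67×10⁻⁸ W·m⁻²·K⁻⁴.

T ≈ 589 K

Steady state: internal power = radiated power, P = εσA T⁴.
Radiating area A = 4πr² = 0.3097 m².
T⁴ = P/(εσA) = 1840/(0.87·5.67×10⁻⁸·0.3097) = 1.204×10¹¹ K⁴.
T = (1.204×10¹¹)^(1/4).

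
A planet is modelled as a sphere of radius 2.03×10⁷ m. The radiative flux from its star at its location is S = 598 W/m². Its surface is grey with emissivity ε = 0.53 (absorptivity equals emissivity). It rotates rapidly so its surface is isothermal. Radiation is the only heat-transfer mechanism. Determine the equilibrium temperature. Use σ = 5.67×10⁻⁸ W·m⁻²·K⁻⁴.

T ≈ 227 K

At equilibrium, absorbed power = emitted power.
Absorbing cross-section = πr² = 1.295×10¹⁵ m²; emitting surface = 4πr² = 5.178×10¹⁵ m² (ratio 4).
εS·A_cross = εσ·A_surf·T⁴  ⇒  T⁴ = S/(4σ)   (ε cancels).
T⁴ = 598/(4·5.67×10⁻⁸) = 2.637×10⁹ K⁴.
T = (2.637×10⁹)^(1/4).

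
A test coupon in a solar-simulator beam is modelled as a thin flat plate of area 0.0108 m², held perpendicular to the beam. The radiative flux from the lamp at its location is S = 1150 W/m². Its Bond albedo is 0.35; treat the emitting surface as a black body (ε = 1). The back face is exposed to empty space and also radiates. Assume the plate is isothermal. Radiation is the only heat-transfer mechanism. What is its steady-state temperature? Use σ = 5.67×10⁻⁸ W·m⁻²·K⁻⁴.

T ≈ 285 K

At equilibrium, absorbed power = emitted power.
Absorbing cross-section = A = 0.01080 m²; emitting surface = 2A = 0.02160 m² (ratio 2).
(1−a)S·A_cross = εσ·A_surf·T⁴  ⇒  T⁴ = (1−a)S/(2σ).
T⁴ = 0.650·1150/(2·5.67×10⁻⁸) = 6.592×10⁹ K⁴.
T = (6.592×10⁹)^(1/4).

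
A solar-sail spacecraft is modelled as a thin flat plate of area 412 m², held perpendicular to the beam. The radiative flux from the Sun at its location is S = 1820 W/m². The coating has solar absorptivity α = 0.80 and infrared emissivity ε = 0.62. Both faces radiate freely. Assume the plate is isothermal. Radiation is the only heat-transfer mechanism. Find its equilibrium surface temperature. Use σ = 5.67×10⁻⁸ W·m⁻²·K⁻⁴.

At equilibrium, absorbed power = emitted power.
Absorbing cross-section = A = 412.0 m²; emitting surface = 2A = 824.0 m² (ratio 2).
αS·A_cross = εσ·A_surf·T⁴  ⇒  T⁴ = αS/(ε·2σ).
T⁴ = 0.800·1820/(0.62·2·5.67×10⁻⁸) = 2.071×10¹⁰ K⁴.
T = (2.071×10¹⁰)^(1/4).

T ≈ 379 K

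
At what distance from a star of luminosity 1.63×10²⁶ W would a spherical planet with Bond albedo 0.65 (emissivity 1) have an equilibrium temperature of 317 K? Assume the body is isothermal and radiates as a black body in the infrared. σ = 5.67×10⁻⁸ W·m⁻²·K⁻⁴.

For an isothermal black-emitting sphere, (1−a)S·πr² = σ·4πr²·T⁴ ⇒ S = 4σT⁴/(1−a).
S = 4·5.67×10⁻⁸·(317)⁴/0.350 = 6544 W/m².
Flux falls as S = L/(4πd²), so d = √(L/(4πS)) = √(1.63×10²⁶/(4π·6544)).

d ≈ 4.45×10¹⁰ m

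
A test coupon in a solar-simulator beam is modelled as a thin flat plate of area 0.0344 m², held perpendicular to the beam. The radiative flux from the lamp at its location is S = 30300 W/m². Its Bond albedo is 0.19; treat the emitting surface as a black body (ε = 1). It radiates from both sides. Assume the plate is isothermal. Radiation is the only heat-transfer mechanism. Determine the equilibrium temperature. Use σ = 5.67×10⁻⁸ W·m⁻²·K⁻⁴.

T ≈ 682 K

At equilibrium, absorbed power = emitted power.
Absorbing cross-section = A = 0.03440 m²; emitting surface = 2A = 0.06880 m² (ratio 2).
(1−a)S·A_cross = εσ·A_surf·T⁴  ⇒  T⁴ = (1−a)S/(2σ).
T⁴ = 0.810·30300/(2·5.67×10⁻⁸) = 2.164×10¹¹ K⁴.
T = (2.164×10¹¹)^(1/4).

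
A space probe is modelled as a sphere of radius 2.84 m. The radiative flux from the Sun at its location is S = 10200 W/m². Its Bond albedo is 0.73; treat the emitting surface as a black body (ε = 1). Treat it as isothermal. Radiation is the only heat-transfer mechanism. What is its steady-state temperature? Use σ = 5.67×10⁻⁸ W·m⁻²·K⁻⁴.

T ≈ 332 K

At equilibrium, absorbed power = emitted power.
Absorbing cross-section = πr² = 25.34 m²; emitting surface = 4πr² = 101.4 m² (ratio 4).
(1−a)S·A_cross = εσ·A_surf·T⁴  ⇒  T⁴ = (1−a)S/(4σ).
T⁴ = 0.270·10200/(4·5.67×10⁻⁸) = 1.214×10¹⁰ K⁴.
T = (1.214×10¹⁰)^(1/4).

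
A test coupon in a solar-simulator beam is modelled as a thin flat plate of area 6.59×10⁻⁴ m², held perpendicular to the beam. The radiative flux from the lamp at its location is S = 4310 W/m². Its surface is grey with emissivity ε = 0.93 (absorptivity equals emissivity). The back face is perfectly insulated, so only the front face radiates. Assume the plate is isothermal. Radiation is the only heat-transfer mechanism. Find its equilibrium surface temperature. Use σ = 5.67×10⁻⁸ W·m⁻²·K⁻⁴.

T ≈ 525 K

At equilibrium, absorbed power = emitted power.
Absorbing cross-section = A = 6.590×10⁻⁴ m²; emitting surface = A = 6.590×10⁻⁴ m² (ratio 1).
εS·A_cross = εσ·A_surf·T⁴  ⇒  T⁴ = S/(1σ)   (ε cancels).
T⁴ = 4310/(1·5.67×10⁻⁸) = 7.601×10¹⁰ K⁴.
T = (7.601×10¹⁰)^(1/4).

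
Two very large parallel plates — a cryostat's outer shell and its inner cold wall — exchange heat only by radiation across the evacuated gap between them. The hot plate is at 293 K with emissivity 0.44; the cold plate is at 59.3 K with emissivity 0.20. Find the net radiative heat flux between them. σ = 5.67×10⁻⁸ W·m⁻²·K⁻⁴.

For two infinite grey parallel plates, q = σ(T₁⁴ − T₂⁴)/(1/ε₁ + 1/ε₂ − 1).
T₁⁴ − T₂⁴ = 7.370×10⁹ − 1.237×10⁷ = 7.358×10⁹ K⁴.
1/ε₁ + 1/ε₂ − 1 = 2.273 + 5.000 − 1 = 6.273.
q = 5.67×10⁻⁸ × 7.358×10⁹ / 6.273.

q ≈ 66.5 W/m²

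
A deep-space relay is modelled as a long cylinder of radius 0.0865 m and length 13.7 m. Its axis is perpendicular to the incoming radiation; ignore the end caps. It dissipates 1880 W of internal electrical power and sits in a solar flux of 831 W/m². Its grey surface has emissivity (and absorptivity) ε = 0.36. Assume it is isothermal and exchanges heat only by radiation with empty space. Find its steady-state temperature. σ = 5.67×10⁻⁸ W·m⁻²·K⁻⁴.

T ≈ 361 K

At steady state, absorbed solar power + internal power = radiated power.
Absorbed: α·S·A_cross = 0.36·831·2.370 = 709.0 W (cross-section 2rL).
Total input = 709.0 + 1880 = 2589 W.
Radiated: εσ·A_surf·T⁴ with A_surf = 2πrL = 7.446 m².
T⁴ = 2589/(0.36·5.67×10⁻⁸·7.446) = 1.703×10¹⁰ K⁴.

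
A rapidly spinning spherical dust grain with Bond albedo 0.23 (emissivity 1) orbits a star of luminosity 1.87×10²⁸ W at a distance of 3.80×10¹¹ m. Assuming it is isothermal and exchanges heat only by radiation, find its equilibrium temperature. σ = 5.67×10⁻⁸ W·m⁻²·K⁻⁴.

T ≈ 432 K

First find the stellar flux at distance d: S = L/(4πd²) = 1.87×10²⁸/(4π·(3.80×10¹¹)²) = 10310 W/m².
For an isothermal sphere, absorbed (1−a)S·πr² = emitted σ·4πr²·T⁴, so T⁴ = (1−a)S/(4σ).
T⁴ = 0.770·10310/(4·5.67×10⁻⁸) = 3.499×10¹⁰ K⁴.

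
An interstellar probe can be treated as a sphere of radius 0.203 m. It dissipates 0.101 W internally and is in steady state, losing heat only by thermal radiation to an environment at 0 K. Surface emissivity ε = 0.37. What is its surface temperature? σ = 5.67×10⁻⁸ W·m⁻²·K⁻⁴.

Steady state: internal power = radiated power, P = εσA T⁴.
Radiating area A = 4πr² = 0.5178 m².
T⁴ = P/(εσA) = 0.101/(0.37·5.67×10⁻⁸·0.5178) = 9.297×10⁶ K⁴.
T = (9.297×10⁶)^(1/4).

T ≈ 55.2 K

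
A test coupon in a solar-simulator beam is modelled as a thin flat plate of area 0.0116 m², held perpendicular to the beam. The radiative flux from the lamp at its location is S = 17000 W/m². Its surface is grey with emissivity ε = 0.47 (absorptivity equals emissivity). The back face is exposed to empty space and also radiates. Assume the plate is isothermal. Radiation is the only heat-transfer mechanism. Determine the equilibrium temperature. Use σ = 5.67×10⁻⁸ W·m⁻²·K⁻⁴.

T ≈ 622 K

At equilibrium, absorbed power = emitted power.
Absorbing cross-section = A = 0.01160 m²; emitting surface = 2A = 0.02320 m² (ratio 2).
εS·A_cross = εσ·A_surf·T⁴  ⇒  T⁴ = S/(2σ)   (ε cancels).
T⁴ = 17000/(2·5.67×10⁻⁸) = 1.499×10¹¹ K⁴.
T = (1.499×10¹¹)^(1/4).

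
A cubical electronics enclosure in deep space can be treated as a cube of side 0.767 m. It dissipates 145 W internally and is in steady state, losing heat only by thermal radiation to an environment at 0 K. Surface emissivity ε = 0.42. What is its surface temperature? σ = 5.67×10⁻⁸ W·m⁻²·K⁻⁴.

Steady state: internal power = radiated power, P = εσA T⁴.
Radiating area A = 6L² = 3.530 m².
T⁴ = P/(εσA) = 145/(0.42·5.67×10⁻⁸·3.530) = 1.725×10⁹ K⁴.
T = (1.725×10⁹)^(1/4).

T ≈ 204 K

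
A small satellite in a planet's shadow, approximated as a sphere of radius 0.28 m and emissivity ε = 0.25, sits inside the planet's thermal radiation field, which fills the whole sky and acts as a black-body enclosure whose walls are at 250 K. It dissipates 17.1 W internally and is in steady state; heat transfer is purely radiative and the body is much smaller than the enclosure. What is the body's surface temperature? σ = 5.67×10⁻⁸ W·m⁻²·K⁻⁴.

For a small grey body in a large enclosure, net radiated power = εσA(T⁴ − T_w⁴).
Steady state: P = εσA(T⁴ − T_w⁴) with A = 4πr² = 0.9852 m².
T⁴ = P/(εσA) + T_w⁴ = 17.1/(0.25·5.67×10⁻⁸·0.9852) + (250)⁴
    = 1.224×10⁹ + 3.906×10⁹ = 5.131×10⁹ K⁴.

T ≈ 268 K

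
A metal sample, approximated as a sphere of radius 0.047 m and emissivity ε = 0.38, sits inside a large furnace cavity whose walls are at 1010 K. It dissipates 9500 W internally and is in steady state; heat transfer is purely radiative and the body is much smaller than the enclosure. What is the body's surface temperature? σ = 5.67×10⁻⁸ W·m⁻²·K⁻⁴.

T ≈ 2030 K

For a small grey body in a large enclosure, net radiated power = εσA(T⁴ − T_w⁴).
Steady state: P = εσA(T⁴ − T_w⁴) with A = 4πr² = 0.02776 m².
T⁴ = P/(εσA) + T_w⁴ = 9500/(0.38·5.67×10⁻⁸·0.02776) + (1010)⁴
    = 1.588×10¹³ + 1.041×10¹² = 1.692×10¹³ K⁴.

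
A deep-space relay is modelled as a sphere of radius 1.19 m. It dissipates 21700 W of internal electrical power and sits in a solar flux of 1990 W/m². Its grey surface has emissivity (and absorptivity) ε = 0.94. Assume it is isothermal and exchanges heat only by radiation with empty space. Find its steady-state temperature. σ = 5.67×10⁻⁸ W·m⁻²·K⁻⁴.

At steady state, absorbed solar power + internal power = radiated power.
Absorbed: α·S·A_cross = 0.94·1990·4.449 = 8322 W (cross-section πr²).
Total input = 8322 + 21700 = 30020 W.
Radiated: εσ·A_surf·T⁴ with A_surf = 4πr² = 17.80 m².
T⁴ = 30020/(0.94·5.67×10⁻⁸·17.80) = 3.165×10¹⁰ K⁴.

T ≈ 422 K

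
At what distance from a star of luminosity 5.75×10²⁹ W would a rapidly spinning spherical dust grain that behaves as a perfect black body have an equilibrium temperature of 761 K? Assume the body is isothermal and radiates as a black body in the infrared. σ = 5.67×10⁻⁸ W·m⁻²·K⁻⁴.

For an isothermal black-emitting sphere, (1−a)S·πr² = σ·4πr²·T⁴ ⇒ S = 4σT⁴/(1−a).
S = 4·5.67×10⁻⁸·(761)⁴/1.00 = 76060 W/m².
Flux falls as S = L/(4πd²), so d = √(L/(4πS)) = √(5.75×10²⁹/(4π·76060)).

d ≈ 7.76×10¹¹ m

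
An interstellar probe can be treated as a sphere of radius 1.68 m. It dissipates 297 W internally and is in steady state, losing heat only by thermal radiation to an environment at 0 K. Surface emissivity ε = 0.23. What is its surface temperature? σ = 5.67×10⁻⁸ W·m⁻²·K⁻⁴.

T ≈ 159 K

Steady state: internal power = radiated power, P = εσA T⁴.
Radiating area A = 4πr² = 35.47 m².
T⁴ = P/(εσA) = 297/(0.23·5.67×10⁻⁸·35.47) = 6.421×10⁸ K⁴.
T = (6.421×10⁸)^(1/4).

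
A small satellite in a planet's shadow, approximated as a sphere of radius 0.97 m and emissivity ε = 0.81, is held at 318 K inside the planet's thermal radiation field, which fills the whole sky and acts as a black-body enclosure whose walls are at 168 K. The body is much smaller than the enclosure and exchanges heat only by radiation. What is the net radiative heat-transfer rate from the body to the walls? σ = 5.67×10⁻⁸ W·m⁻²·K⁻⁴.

For a small grey body in a large enclosure: P_net = εσA(T_body⁴ − T_wall⁴).
A = 4πr² = 11.82 m²; T_body⁴ − T_wall⁴ = 1.023×10¹⁰ − 7.966×10⁸ = 9.429×10⁹ K⁴.
|P_net| = 0.81·5.67×10⁻⁸·11.82·9.429×10⁹.

P_net ≈ 5120 W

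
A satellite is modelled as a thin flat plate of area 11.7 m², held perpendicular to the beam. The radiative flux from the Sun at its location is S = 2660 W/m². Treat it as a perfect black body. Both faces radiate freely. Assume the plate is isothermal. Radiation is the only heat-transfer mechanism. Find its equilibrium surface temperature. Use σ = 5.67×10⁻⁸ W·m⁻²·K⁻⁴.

At equilibrium, absorbed power = emitted power.
Absorbing cross-section = A = 11.70 m²; emitting surface = 2A = 23.40 m² (ratio 2).
S·A_cross = εσ·A_surf·T⁴  ⇒  T⁴ = S/(2σ).
T⁴ = 1.00·2660/(2·5.67×10⁻⁸) = 2.346×10¹⁰ K⁴.
T = (2.346×10¹⁰)^(1/4).

T ≈ 391 K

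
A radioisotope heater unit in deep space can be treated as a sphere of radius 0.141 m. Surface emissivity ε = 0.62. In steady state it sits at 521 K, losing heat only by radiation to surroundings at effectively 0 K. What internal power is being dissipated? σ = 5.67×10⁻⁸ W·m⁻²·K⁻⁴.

Steady state: P = εσA T⁴.
A = 4πr² = 0.2498 m²; T⁴ = (521)⁴ = 7.368×10¹⁰ K⁴.
P = 0.62 × 5.67×10⁻⁸ × 0.2498 × 7.368×10¹⁰.

P ≈ 647 W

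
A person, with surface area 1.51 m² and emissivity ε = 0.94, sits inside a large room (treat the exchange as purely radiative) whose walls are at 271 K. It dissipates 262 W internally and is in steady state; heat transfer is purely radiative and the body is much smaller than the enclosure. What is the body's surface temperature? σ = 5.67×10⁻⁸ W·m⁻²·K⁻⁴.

T ≈ 305 K

For a small grey body in a large enclosure, net radiated power = εσA(T⁴ − T_w⁴).
Steady state: P = εσA(T⁴ − T_w⁴) with A = 1.51 m².
T⁴ = P/(εσA) + T_w⁴ = 262/(0.94·5.67×10⁻⁸·1.510) + (271)⁴
    = 3.255×10⁹ + 5.394×10⁹ = 8.649×10⁹ K⁴.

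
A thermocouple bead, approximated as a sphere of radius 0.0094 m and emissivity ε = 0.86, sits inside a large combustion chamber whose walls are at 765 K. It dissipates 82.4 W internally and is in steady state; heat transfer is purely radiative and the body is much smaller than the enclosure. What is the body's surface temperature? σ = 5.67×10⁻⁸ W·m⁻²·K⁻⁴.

For a small grey body in a large enclosure, net radiated power = εσA(T⁴ − T_w⁴).
Steady state: P = εσA(T⁴ − T_w⁴) with A = 4πr² = 0.001110 m².
T⁴ = P/(εσA) + T_w⁴ = 82.4/(0.86·5.67×10⁻⁸·0.001110) + (765)⁴
    = 1.522×10¹² + 3.425×10¹¹ = 1.864×10¹² K⁴.

T ≈ 1170 K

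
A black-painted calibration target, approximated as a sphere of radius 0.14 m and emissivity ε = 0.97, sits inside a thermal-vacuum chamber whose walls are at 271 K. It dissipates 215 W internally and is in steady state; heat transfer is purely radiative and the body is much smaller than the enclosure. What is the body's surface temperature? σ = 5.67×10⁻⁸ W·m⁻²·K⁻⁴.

T ≈ 382 K

For a small grey body in a large enclosure, net radiated power = εσA(T⁴ − T_w⁴).
Steady state: P = εσA(T⁴ − T_w⁴) with A = 4πr² = 0.2463 m².
T⁴ = P/(εσA) + T_w⁴ = 215/(0.97·5.67×10⁻⁸·0.2463) + (271)⁴
    = 1.587×10¹⁰ + 5.394×10⁹ = 2.127×10¹⁰ K⁴.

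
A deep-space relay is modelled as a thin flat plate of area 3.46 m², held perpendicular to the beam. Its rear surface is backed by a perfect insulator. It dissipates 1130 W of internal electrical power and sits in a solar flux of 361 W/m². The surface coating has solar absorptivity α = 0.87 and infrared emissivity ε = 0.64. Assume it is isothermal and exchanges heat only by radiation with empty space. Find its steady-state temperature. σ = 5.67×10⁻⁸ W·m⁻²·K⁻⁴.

T ≈ 365 K

At steady state, absorbed solar power + internal power = radiated power.
Absorbed: α·S·A_cross = 0.87·361·3.460 = 1087 W (cross-section A).
Total input = 1087 + 1130 = 2217 W.
Radiated: εσ·A_surf·T⁴ with A_surf = A = 3.460 m².
T⁴ = 2217/(0.64·5.67×10⁻⁸·3.460) = 1.765×10¹⁰ K⁴.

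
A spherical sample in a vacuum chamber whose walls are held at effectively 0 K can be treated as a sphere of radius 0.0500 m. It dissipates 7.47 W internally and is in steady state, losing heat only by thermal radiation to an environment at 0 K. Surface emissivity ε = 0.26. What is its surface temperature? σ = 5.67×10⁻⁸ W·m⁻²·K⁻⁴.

Steady state: internal power = radiated power, P = εσA T⁴.
Radiating area A = 4πr² = 0.03142 m².
T⁴ = P/(εσA) = 7.47/(0.26·5.67×10⁻⁸·0.03142) = 1.613×10¹⁰ K⁴.
T = (1.613×10¹⁰)^(1/4).

T ≈ 356 K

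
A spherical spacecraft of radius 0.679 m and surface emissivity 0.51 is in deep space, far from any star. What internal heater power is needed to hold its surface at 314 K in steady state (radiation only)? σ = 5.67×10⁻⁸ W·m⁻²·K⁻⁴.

P ≈ 1630 W

P = εσ·4πr²·T⁴.
4πr² = 5.794 m²; T⁴ = 9.721×10⁹ K⁴.
P = 0.51·5.67×10⁻⁸·5.794·9.721×10⁹.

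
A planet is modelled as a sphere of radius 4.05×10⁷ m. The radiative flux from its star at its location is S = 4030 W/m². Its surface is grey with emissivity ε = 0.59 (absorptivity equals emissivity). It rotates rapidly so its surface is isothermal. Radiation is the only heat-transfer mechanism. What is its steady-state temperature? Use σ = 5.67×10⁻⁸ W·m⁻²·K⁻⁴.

T ≈ 365 K

At equilibrium, absorbed power = emitted power.
Absorbing cross-section = πr² = 5.153×10¹⁵ m²; emitting surface = 4πr² = 2.061×10¹⁶ m² (ratio 4).
εS·A_cross = εσ·A_surf·T⁴  ⇒  T⁴ = S/(4σ)   (ε cancels).
T⁴ = 4030/(4·5.67×10⁻⁸) = 1.777×10¹⁰ K⁴.
T = (1.777×10¹⁰)^(1/4).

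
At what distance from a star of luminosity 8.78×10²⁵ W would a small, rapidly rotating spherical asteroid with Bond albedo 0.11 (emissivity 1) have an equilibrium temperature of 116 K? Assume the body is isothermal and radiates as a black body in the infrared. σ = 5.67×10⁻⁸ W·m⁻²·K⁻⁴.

For an isothermal black-emitting sphere, (1−a)S·πr² = σ·4πr²·T⁴ ⇒ S = 4σT⁴/(1−a).
S = 4·5.67×10⁻⁸·(116)⁴/0.890 = 46.14 W/m².
Flux falls as S = L/(4πd²), so d = √(L/(4πS)) = √(8.78×10²⁵/(4π·46.14)).

d ≈ 3.89×10¹¹ m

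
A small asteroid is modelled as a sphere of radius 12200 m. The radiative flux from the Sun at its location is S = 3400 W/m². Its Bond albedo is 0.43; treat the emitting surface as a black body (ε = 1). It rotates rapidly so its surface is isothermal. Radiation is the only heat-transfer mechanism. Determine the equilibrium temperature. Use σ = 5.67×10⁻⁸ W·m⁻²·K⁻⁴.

At equilibrium, absorbed power = emitted power.
Absorbing cross-section = πr² = 4.676×10⁸ m²; emitting surface = 4πr² = 1.870×10⁹ m² (ratio 4).
(1−a)S·A_cross = εσ·A_surf·T⁴  ⇒  T⁴ = (1−a)S/(4σ).
T⁴ = 0.570·3400/(4·5.67×10⁻⁸) = 8.545×10⁹ K⁴.
T = (8.545×10⁹)^(1/4).

T ≈ 304 K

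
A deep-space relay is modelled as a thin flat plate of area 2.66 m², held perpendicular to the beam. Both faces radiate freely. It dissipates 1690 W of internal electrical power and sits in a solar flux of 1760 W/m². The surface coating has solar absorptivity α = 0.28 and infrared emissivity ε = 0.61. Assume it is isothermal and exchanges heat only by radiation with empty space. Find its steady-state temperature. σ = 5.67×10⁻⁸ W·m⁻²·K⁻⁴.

At steady state, absorbed solar power + internal power = radiated power.
Absorbed: α·S·A_cross = 0.28·1760·2.660 = 1311 W (cross-section A).
Total input = 1311 + 1690 = 3001 W.
Radiated: εσ·A_surf·T⁴ with A_surf = 2A = 5.320 m².
T⁴ = 3001/(0.61·5.67×10⁻⁸·5.320) = 1.631×10¹⁰ K⁴.

T ≈ 357 K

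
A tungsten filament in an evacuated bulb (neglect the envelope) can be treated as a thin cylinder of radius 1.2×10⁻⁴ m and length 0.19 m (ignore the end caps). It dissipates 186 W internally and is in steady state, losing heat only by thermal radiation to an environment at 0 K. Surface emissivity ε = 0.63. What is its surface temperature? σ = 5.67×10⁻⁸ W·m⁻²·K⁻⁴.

T ≈ 2460 K

Steady state: internal power = radiated power, P = εσA T⁴.
Radiating area A = 2πrL = 1.433×10⁻⁴ m².
T⁴ = P/(εσA) = 186/(0.63·5.67×10⁻⁸·1.433×10⁻⁴) = 3.635×10¹³ K⁴.
T = (3.635×10¹³)^(1/4).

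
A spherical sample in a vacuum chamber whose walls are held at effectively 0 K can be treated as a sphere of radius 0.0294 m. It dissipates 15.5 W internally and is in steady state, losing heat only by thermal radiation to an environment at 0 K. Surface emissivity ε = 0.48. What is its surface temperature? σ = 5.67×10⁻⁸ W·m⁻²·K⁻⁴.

Steady state: internal power = radiated power, P = εσA T⁴.
Radiating area A = 4πr² = 0.01086 m².
T⁴ = P/(εσA) = 15.5/(0.48·5.67×10⁻⁸·0.01086) = 5.243×10¹⁰ K⁴.
T = (5.243×10¹⁰)^(1/4).

T ≈ 479 K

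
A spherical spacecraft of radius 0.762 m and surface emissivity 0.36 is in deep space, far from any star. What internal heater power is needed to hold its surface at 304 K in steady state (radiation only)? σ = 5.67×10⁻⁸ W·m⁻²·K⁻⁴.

P ≈ 1270 W

P = εσ·4πr²·T⁴.
4πr² = 7.297 m²; T⁴ = 8.541×10⁹ K⁴.
P = 0.36·5.67×10⁻⁸·7.297·8.541×10⁹.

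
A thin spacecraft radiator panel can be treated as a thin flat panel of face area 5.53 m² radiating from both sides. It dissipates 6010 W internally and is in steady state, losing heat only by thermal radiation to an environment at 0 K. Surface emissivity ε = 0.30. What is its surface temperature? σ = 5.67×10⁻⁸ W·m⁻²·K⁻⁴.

Steady state: internal power = radiated power, P = εσA T⁴.
Radiating area A = 2·5.53 = 11.06 m².
T⁴ = P/(εσA) = 6010/(0.30·5.67×10⁻⁸·11.06) = 3.195×10¹⁰ K⁴.
T = (3.195×10¹⁰)^(1/4).

T ≈ 423 K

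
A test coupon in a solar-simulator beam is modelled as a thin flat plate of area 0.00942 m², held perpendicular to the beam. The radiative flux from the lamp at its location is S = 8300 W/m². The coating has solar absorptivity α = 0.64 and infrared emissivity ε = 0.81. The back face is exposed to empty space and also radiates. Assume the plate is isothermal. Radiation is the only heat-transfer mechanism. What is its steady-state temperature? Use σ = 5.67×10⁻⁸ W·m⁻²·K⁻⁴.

At equilibrium, absorbed power = emitted power.
Absorbing cross-section = A = 0.009420 m²; emitting surface = 2A = 0.01884 m² (ratio 2).
αS·A_cross = εσ·A_surf·T⁴  ⇒  T⁴ = αS/(ε·2σ).
T⁴ = 0.640·8300/(0.81·2·5.67×10⁻⁸) = 5.783×10¹⁰ K⁴.
T = (5.783×10¹⁰)^(1/4).

T ≈ 490 K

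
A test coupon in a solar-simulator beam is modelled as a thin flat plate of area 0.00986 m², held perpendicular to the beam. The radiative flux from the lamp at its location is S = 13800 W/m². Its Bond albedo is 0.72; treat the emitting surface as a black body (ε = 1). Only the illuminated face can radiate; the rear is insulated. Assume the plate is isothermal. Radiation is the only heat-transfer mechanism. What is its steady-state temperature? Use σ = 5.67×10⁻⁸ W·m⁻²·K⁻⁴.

T ≈ 511 K

At equilibrium, absorbed power = emitted power.
Absorbing cross-section = A = 0.009860 m²; emitting surface = A = 0.009860 m² (ratio 1).
(1−a)S·A_cross = εσ·A_surf·T⁴  ⇒  T⁴ = (1−a)S/(1σ).
T⁴ = 0.280·13800/(1·5.67×10⁻⁸) = 6.815×10¹⁰ K⁴.
T = (6.815×10¹⁰)^(1/4).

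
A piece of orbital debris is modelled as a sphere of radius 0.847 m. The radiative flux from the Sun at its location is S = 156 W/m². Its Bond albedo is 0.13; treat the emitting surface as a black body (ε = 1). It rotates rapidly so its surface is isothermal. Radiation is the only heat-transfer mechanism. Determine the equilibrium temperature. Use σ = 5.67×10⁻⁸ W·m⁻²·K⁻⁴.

T ≈ 156 K

At equilibrium, absorbed power = emitted power.
Absorbing cross-section = πr² = 2.254 m²; emitting surface = 4πr² = 9.015 m² (ratio 4).
(1−a)S·A_cross = εσ·A_surf·T⁴  ⇒  T⁴ = (1−a)S/(4σ).
T⁴ = 0.870·156/(4·5.67×10⁻⁸) = 5.984×10⁸ K⁴.
T = (5.984×10⁸)^(1/4).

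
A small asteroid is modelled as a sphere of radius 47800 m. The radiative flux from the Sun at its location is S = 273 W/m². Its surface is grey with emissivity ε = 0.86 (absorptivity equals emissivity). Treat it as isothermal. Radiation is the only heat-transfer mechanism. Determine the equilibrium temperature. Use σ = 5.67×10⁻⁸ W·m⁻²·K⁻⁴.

At equilibrium, absorbed power = emitted power.
Absorbing cross-section = πr² = 7.178×10⁹ m²; emitting surface = 4πr² = 2.871×10¹⁰ m² (ratio 4).
εS·A_cross = εσ·A_surf·T⁴  ⇒  T⁴ = S/(4σ)   (ε cancels).
T⁴ = 273/(4·5.67×10⁻⁸) = 1.204×10⁹ K⁴.
T = (1.204×10⁹)^(1/4).

T ≈ 186 K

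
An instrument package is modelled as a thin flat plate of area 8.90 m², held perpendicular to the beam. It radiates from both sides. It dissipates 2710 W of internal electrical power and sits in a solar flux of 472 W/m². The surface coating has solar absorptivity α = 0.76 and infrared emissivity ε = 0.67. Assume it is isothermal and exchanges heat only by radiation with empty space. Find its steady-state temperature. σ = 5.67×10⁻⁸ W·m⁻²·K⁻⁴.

At steady state, absorbed solar power + internal power = radiated power.
Absorbed: α·S·A_cross = 0.76·472·8.900 = 3193 W (cross-section A).
Total input = 3193 + 2710 = 5903 W.
Radiated: εσ·A_surf·T⁴ with A_surf = 2A = 17.80 m².
T⁴ = 5903/(0.67·5.67×10⁻⁸·17.80) = 8.729×10⁹ K⁴.

T ≈ 306 K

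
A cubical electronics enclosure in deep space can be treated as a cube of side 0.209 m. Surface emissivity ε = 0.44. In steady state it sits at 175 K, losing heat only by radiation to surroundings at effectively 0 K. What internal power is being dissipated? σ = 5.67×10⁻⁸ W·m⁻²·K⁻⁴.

P ≈ 6.13 W

Steady state: P = εσA T⁴.
A = 6L² = 0.2621 m²; T⁴ = (175)⁴ = 9.379×10⁸ K⁴.
P = 0.44 × 5.67×10⁻⁸ × 0.2621 × 9.379×10⁸.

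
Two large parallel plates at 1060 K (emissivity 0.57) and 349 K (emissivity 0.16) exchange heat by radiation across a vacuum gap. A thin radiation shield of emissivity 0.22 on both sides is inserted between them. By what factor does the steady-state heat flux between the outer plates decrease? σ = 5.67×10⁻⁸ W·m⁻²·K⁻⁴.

Without shield: q₀ = σΔ(T⁴)/(1/ε₁+1/ε₂−1) with denominator 7.004.
With shield the two gaps are in series; the resistances add: (1/ε₁+1/ε_s−1)+(1/ε_s+1/ε₂−1) = 5.300+9.795 = 15.10.
Heat-flux ratio q₀/q = 15.10/7.004.

factor ≈ 2.16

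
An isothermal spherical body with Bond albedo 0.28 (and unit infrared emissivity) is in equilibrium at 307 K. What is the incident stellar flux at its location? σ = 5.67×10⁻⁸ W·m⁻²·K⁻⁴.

S ≈ 2800 W/m²

(1−a)S·πr² = σ·4πr²·T⁴ ⇒ S = 4σT⁴/(1−a).
S = 4·5.67×10⁻⁸·8.883×10⁹/0.720.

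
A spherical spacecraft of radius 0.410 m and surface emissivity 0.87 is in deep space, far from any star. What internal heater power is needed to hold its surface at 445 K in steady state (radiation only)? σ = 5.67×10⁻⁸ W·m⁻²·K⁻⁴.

P ≈ 4090 W

P = εσ·4πr²·T⁴.
4πr² = 2.112 m²; T⁴ = 3.921×10¹⁰ K⁴.
P = 0.87·5.67×10⁻⁸·2.112·3.921×10¹⁰.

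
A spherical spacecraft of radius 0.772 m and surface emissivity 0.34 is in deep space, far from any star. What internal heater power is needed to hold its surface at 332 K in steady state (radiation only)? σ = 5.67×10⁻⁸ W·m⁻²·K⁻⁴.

P = εσ·4πr²·T⁴.
4πr² = 7.489 m²; T⁴ = 1.215×10¹⁰ K⁴.
P = 0.34·5.67×10⁻⁸·7.489·1.215×10¹⁰.

P ≈ 1750 W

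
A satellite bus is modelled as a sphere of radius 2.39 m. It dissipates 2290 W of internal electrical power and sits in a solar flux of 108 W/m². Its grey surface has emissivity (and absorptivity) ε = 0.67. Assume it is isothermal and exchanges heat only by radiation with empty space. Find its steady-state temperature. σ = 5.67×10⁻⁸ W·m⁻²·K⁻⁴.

At steady state, absorbed solar power + internal power = radiated power.
Absorbed: α·S·A_cross = 0.67·108·17.95 = 1299 W (cross-section πr²).
Total input = 1299 + 2290 = 3589 W.
Radiated: εσ·A_surf·T⁴ with A_surf = 4πr² = 71.78 m².
T⁴ = 3589/(0.67·5.67×10⁻⁸·71.78) = 1.316×10⁹ K⁴.

T ≈ 190 K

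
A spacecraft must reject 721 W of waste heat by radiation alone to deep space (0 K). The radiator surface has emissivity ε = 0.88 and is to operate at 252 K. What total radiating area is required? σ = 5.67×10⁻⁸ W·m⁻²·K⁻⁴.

A ≈ 3.58 m²

P = εσA T⁴ ⇒ A = P/(εσT⁴).
T⁴ = 4.033×10⁹ K⁴.
A = 721/(0.88 × 5.67×10⁻⁸ × 4.033×10⁹).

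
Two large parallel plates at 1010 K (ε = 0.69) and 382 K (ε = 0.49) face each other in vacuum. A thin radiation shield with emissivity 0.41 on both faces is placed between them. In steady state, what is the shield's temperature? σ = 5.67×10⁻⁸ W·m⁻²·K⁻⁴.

In steady state the net flux on the hot side equals that on the cold side.
σ(T₁⁴−T_s⁴)/D₁ = σ(T_s⁴−T₂⁴)/D₂, with D₁ = 1/ε₁+1/ε_s−1 = 2.888, D₂ = 1/ε_s+1/ε₂−1 = 3.480.
Solve for T_s⁴: T_s⁴ = (D₂·T₁⁴ + D₁·T₂⁴)/(D₁+D₂) = 5.783×10¹¹ K⁴.

T_s ≈ 872 K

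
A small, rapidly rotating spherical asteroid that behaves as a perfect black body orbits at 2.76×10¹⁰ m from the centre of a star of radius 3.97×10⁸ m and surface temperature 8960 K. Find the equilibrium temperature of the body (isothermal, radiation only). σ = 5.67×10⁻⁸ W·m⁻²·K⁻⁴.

T ≈ 760 K

The star's surface emits σT_*⁴; at distance d the flux is S = σT_*⁴(R_*/d)².
S = 5.67×10⁻⁸·(8960)⁴·(3.97×10⁸/2.76×10¹⁰)² = 75610 W/m².
For an isothermal sphere T⁴ = (1−a)S/(4σ) = 3.334×10¹¹ K⁴.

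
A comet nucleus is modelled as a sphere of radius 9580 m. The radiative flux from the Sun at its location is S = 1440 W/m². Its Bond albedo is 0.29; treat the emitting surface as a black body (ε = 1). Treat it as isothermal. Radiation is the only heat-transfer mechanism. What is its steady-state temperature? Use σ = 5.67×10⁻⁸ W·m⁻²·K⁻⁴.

T ≈ 259 K

At equilibrium, absorbed power = emitted power.
Absorbing cross-section = πr² = 2.883×10⁸ m²; emitting surface = 4πr² = 1.153×10⁹ m² (ratio 4).
(1−a)S·A_cross = εσ·A_surf·T⁴  ⇒  T⁴ = (1−a)S/(4σ).
T⁴ = 0.710·1440/(4·5.67×10⁻⁸) = 4.508×10⁹ K⁴.
T = (4.508×10⁹)^(1/4).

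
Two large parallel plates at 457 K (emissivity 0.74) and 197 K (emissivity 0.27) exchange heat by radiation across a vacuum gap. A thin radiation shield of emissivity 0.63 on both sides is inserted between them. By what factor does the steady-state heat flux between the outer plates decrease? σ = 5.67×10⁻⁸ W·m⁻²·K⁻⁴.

Without shield: q₀ = σΔ(T⁴)/(1/ε₁+1/ε₂−1) with denominator 4.055.
With shield the two gaps are in series; the resistances add: (1/ε₁+1/ε_s−1)+(1/ε_s+1/ε₂−1) = 1.939+4.291 = 6.230.
Heat-flux ratio q₀/q = 6.230/4.055.

factor ≈ 1.54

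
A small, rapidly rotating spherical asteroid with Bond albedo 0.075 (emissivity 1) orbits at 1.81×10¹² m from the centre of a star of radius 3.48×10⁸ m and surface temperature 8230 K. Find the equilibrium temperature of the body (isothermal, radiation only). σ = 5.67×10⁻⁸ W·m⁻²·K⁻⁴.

T ≈ 79.1 K

The star's surface emits σT_*⁴; at distance d the flux is S = σT_*⁴(R_*/d)².
S = 5.67×10⁻⁸·(8230)⁴·(3.48×10⁸/1.81×10¹²)² = 9.616 W/m².
For an isothermal sphere T⁴ = (1−a)S/(4σ) = 3.922×10⁷ K⁴.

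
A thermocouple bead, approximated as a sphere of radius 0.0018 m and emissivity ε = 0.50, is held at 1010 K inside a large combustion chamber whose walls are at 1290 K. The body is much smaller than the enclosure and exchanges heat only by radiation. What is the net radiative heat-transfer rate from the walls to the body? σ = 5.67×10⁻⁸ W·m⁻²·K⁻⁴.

For a small grey body in a large enclosure: P_net = εσA(T_body⁴ − T_wall⁴).
A = 4πr² = 4.072×10⁻⁵ m²; T_body⁴ − T_wall⁴ = 1.041×10¹² − 2.769×10¹² = -1.729×10¹² K⁴.
|P_net| = 0.50·5.67×10⁻⁸·4.072×10⁻⁵·1.729×10¹².

P_net ≈ 2.00 W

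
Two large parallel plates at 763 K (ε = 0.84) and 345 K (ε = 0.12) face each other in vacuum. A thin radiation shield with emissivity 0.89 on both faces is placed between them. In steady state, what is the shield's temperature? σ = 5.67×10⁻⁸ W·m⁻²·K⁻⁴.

T_s ≈ 737 K

In steady state the net flux on the hot side equals that on the cold side.
σ(T₁⁴−T_s⁴)/D₁ = σ(T_s⁴−T₂⁴)/D₂, with D₁ = 1/ε₁+1/ε_s−1 = 1.314, D₂ = 1/ε_s+1/ε₂−1 = 8.457.
Solve for T_s⁴: T_s⁴ = (D₂·T₁⁴ + D₁·T₂⁴)/(D₁+D₂) = 2.952×10¹¹ K⁴.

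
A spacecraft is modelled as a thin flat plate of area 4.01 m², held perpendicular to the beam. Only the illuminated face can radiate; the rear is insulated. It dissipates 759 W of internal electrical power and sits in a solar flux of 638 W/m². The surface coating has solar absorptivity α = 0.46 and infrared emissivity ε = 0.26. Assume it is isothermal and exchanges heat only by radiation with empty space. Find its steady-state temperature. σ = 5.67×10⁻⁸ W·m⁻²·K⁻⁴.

At steady state, absorbed solar power + internal power = radiated power.
Absorbed: α·S·A_cross = 0.46·638·4.010 = 1177 W (cross-section A).
Total input = 1177 + 759 = 1936 W.
Radiated: εσ·A_surf·T⁴ with A_surf = A = 4.010 m².
T⁴ = 1936/(0.26·5.67×10⁻⁸·4.010) = 3.275×10¹⁰ K⁴.

T ≈ 425 K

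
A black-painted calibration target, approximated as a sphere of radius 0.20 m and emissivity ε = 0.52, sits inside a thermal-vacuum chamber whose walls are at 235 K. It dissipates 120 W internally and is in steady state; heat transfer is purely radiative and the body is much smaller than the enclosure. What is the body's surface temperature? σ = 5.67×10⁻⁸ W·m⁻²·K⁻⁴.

T ≈ 325 K

For a small grey body in a large enclosure, net radiated power = εσA(T⁴ − T_w⁴).
Steady state: P = εσA(T⁴ − T_w⁴) with A = 4πr² = 0.5027 m².
T⁴ = P/(εσA) + T_w⁴ = 120/(0.52·5.67×10⁻⁸·0.5027) + (235)⁴
    = 8.097×10⁹ + 3.050×10⁹ = 1.115×10¹⁰ K⁴.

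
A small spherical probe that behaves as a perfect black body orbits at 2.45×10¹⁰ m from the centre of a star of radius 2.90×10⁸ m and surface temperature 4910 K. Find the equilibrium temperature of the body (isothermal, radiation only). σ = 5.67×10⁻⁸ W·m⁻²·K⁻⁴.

T ≈ 378 K

The star's surface emits σT_*⁴; at distance d the flux is S = σT_*⁴(R_*/d)².
S = 5.67×10⁻⁸·(4910)⁴·(2.90×10⁸/2.45×10¹⁰)² = 4617 W/m².
For an isothermal sphere T⁴ = (1−a)S/(4σ) = 2.036×10¹⁰ K⁴.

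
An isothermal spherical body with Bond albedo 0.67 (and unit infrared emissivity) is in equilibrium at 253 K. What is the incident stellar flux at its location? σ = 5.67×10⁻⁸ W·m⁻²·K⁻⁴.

S ≈ 2820 W/m²

(1−a)S·πr² = σ·4πr²·T⁴ ⇒ S = 4σT⁴/(1−a).
S = 4·5.67×10⁻⁸·4.097×10⁹/0.330.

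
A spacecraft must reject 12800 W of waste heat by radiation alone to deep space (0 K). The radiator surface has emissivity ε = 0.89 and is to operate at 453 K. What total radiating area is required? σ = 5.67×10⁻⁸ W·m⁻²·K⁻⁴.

P = εσA T⁴ ⇒ A = P/(εσT⁴).
T⁴ = 4.211×10¹⁰ K⁴.
A = 12800/(0.89 × 5.67×10⁻⁸ × 4.211×10¹⁰).

A ≈ 6.02 m²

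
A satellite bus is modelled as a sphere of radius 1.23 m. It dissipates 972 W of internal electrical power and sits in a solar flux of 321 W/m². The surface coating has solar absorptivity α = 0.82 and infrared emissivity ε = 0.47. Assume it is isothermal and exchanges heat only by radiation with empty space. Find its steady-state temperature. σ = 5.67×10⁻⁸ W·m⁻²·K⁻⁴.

T ≈ 257 K

At steady state, absorbed solar power + internal power = radiated power.
Absorbed: α·S·A_cross = 0.82·321·4.753 = 1251 W (cross-section πr²).
Total input = 1251 + 972 = 2223 W.
Radiated: εσ·A_surf·T⁴ with A_surf = 4πr² = 19.01 m².
T⁴ = 2223/(0.47·5.67×10⁻⁸·19.01) = 4.388×10⁹ K⁴.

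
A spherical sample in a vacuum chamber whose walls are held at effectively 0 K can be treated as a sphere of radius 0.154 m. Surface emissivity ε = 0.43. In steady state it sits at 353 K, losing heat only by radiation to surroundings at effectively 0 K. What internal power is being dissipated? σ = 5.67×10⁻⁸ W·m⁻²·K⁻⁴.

Steady state: P = εσA T⁴.
A = 4πr² = 0.2980 m²; T⁴ = (353)⁴ = 1.553×10¹⁰ K⁴.
P = 0.43 × 5.67×10⁻⁸ × 0.2980 × 1.553×10¹⁰.

P ≈ 113 W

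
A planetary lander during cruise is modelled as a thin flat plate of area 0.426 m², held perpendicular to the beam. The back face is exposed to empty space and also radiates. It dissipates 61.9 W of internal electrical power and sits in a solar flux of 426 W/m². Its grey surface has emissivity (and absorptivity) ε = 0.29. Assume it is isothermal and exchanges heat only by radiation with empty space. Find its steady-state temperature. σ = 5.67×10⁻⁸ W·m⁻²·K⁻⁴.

T ≈ 301 K

At steady state, absorbed solar power + internal power = radiated power.
Absorbed: α·S·A_cross = 0.29·426·0.4260 = 52.63 W (cross-section A).
Total input = 52.63 + 61.9 = 114.5 W.
Radiated: εσ·A_surf·T⁴ with A_surf = 2A = 0.8520 m².
T⁴ = 114.5/(0.29·5.67×10⁻⁸·0.8520) = 8.175×10⁹ K⁴.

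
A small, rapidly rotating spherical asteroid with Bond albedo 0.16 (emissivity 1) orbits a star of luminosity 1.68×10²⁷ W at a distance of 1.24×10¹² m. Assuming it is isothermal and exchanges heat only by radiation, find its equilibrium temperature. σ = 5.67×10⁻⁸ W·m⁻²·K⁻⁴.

First find the stellar flux at distance d: S = L/(4πd²) = 1.68×10²⁷/(4π·(1.24×10¹²)²) = 86.95 W/m².
For an isothermal sphere, absorbed (1−a)S·πr² = emitted σ·4πr²·T⁴, so T⁴ = (1−a)S/(4σ).
T⁴ = 0.840·86.95/(4·5.67×10⁻⁸) = 3.220×10⁸ K⁴.

T ≈ 134 K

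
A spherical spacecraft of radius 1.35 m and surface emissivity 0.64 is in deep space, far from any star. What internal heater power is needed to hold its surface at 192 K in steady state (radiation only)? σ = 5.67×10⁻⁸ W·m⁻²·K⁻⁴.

P = εσ·4πr²·T⁴.
4πr² = 22.90 m²; T⁴ = 1.359×10⁹ K⁴.
P = 0.64·5.67×10⁻⁸·22.90·1.359×10⁹.

P ≈ 1130 W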